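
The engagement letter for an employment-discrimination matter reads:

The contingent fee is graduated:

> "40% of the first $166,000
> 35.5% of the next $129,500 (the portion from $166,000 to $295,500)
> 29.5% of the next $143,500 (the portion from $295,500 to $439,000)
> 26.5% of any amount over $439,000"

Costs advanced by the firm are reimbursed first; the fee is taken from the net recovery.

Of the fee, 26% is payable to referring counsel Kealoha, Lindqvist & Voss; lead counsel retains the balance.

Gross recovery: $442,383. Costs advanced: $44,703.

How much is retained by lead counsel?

$105,461.54

Fee base (net of costs): $442,383 − $44,703 = $397,680
First $166,000 at 40% = $66,400.00
Next $129,500 at 35.5% = $45,972.50
Remaining $102,180 at 29.5% = $30,143.10
Fee: $66,400.00 + $45,972.50 + $30,143.10 = $142,515.60
Referral share: 26% of $142,515.60 = $37,054.06; lead counsel retains $142,515.60 − $37,054.06 = $105,461.54.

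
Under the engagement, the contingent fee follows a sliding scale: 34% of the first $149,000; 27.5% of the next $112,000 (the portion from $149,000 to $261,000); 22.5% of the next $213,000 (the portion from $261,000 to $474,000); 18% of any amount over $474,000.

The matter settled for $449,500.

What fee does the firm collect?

First $149,000 at 34% = $50,660.00
Next $112,000 at 27.5% = $30,800.00
Remaining $188,500 at 22.5% = $42,412.50
Fee: $50,660.00 + $30,800.00 + $42,412.50 = $123,872.50

$123,872.50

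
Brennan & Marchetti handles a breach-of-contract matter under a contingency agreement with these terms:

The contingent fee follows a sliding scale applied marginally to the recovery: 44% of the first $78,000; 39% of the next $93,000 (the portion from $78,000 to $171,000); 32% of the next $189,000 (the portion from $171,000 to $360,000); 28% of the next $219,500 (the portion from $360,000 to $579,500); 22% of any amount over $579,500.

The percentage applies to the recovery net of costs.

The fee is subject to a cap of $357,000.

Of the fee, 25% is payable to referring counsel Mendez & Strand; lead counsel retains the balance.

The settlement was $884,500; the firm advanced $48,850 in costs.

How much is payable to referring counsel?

$62,220.75

Fee base (net of costs): $884,500 − $48,850 = $835,650
First $78,000 at 44% = $34,320.00
Next $93,000 at 39% = $36,270.00
Next $189,000 at 32% = $60,480.00
Next $219,500 at 28% = $61,460.00
Remaining $256,150 at 22% = $56,353.00
Fee: $34,320.00 + $36,270.00 + $60,480.00 + $61,460.00 + $56,353.00 = $248,883.00
$248,883.00 is under the $357,000 cap.
Referral share: 25% of $248,883.00 = $62,220.75; lead counsel retains $248,883.00 − $62,220.75 = $186,662.25.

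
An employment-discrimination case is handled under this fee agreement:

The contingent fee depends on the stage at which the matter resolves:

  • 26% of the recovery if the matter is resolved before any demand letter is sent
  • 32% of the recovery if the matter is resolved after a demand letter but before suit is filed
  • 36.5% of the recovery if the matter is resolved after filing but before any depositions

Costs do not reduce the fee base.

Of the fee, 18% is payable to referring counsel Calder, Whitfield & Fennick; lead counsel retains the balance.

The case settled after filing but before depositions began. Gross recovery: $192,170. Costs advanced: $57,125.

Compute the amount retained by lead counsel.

Fee base is the gross recovery, $192,170; costs are reimbursed separately.
The matter settled after filing but before depositions began, so the 36.5% rate applies.
$192,170 × 36.5% = $70,142.05
Referral share: 18% of $70,142.05 = $12,625.57; lead counsel retains $70,142.05 − $12,625.57 = $57,516.48.

$57,516.48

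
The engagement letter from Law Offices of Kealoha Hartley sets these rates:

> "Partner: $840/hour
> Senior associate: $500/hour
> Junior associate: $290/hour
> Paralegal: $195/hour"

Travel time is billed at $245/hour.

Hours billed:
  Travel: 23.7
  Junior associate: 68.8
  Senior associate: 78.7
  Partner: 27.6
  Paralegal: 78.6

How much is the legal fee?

$103,619.50

Partner: 27.6 × $840 = $23,184.00
Senior associate: 78.7 × $500 = $39,350.00
Junior associate: 68.8 × $290 = $19,952.00
Paralegal: 78.6 × $195 = $15,327.00
Subtotal: $23,184.00 + $39,350.00 + $19,952.00 + $15,327.00 = $97,813.00
Travel: 23.7 × $245 = $5,806.50
Total: $97,813.00 + $5,806.50 = $103,619.50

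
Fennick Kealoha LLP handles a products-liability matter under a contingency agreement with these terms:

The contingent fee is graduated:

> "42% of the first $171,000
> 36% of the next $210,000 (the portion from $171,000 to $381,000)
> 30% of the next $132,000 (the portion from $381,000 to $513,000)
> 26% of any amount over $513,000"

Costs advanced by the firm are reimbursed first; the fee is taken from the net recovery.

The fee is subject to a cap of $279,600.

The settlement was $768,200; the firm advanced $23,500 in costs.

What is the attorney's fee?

$247,262.00

Fee base (net of costs): $768,200 − $23,500 = $744,700
First $171,000 at 42% = $71,820.00
Next $210,000 at 36% = $75,600.00
Next $132,000 at 30% = $39,600.00
Remaining $231,700 at 26% = $60,242.00
Fee: $71,820.00 + $75,600.00 + $39,600.00 + $60,242.00 = $247,262.00
$247,262.00 is under the $279,600 cap.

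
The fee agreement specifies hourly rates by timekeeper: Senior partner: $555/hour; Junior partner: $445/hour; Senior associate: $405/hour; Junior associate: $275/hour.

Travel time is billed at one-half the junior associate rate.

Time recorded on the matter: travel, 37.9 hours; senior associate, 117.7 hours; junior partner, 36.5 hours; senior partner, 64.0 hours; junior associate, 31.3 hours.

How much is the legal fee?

Senior partner: 64.0 × $555 = $35,520.00
Junior partner: 36.5 × $445 = $16,242.50
Senior associate: 117.7 × $405 = $47,668.50
Junior associate: 31.3 × $275 = $8,607.50
Subtotal: $35,520.00 + $16,242.50 + $47,668.50 + $8,607.50 = $108,038.50
Travel: 37.9 × ($275 ÷ 2) = 37.9 × $137.50 = $5,211.25
Total: $108,038.50 + $5,211.25 = $113,249.75

$113,249.75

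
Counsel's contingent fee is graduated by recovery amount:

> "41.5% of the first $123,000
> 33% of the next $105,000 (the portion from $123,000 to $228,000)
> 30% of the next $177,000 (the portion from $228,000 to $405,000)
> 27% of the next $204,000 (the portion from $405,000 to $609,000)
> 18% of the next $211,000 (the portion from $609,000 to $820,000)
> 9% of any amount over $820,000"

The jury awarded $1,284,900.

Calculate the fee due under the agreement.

First $123,000 at 41.5% = $51,045.00
Next $105,000 at 33% = $34,650.00
Next $177,000 at 30% = $53,100.00
Next $204,000 at 27% = $55,080.00
Next $211,000 at 18% = $37,980.00
Remaining $464,900 at 9% = $41,841.00
Fee: $51,045.00 + $34,650.00 + $53,100.00 + $55,080.00 + $37,980.00 + $41,841.00 = $273,696.00

$273,696.00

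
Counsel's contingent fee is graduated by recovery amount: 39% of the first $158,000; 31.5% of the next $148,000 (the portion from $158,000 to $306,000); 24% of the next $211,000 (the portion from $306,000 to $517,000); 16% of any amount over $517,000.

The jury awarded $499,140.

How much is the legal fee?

First $158,000 at 39% = $61,620.00
Next $148,000 at 31.5% = $46,620.00
Remaining $193,140 at 24% = $46,353.60
Fee: $61,620.00 + $46,620.00 + $46,353.60 = $154,593.60

$154,593.60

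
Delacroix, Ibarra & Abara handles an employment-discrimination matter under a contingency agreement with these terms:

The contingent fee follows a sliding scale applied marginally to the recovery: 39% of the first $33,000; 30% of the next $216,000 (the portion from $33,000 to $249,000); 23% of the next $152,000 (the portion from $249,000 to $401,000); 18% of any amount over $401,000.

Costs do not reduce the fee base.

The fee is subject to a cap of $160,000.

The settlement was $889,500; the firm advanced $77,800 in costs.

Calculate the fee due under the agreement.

Fee base is the gross recovery, $889,500; costs are reimbursed separately.
First $33,000 at 39% = $12,870.00
Next $216,000 at 30% = $64,800.00
Next $152,000 at 23% = $34,960.00
Remaining $488,500 at 18% = $87,930.00
Fee: $12,870.00 + $64,800.00 + $34,960.00 + $87,930.00 = $200,560.00
$200,560.00 exceeds the $160,000 cap, so the fee is capped at $160,000.00.

$160,000.00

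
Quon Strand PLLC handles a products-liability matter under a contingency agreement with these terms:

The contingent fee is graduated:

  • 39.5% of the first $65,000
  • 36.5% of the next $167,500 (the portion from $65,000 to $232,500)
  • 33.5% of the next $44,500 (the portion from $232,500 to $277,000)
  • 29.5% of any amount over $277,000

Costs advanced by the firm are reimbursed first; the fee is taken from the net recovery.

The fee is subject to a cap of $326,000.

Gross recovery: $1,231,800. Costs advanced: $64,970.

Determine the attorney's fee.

$326,000.00

Fee base (net of costs): $1,231,800 − $64,970 = $1,166,830
First $65,000 at 39.5% = $25,675.00
Next $167,500 at 36.5% = $61,137.50
Next $44,500 at 33.5% = $14,907.50
Remaining $889,830 at 29.5% = $262,499.85
Fee: $25,675.00 + $61,137.50 + $14,907.50 + $262,499.85 = $364,219.85
$364,219.85 exceeds the $326,000 cap, so the fee is capped at $326,000.00.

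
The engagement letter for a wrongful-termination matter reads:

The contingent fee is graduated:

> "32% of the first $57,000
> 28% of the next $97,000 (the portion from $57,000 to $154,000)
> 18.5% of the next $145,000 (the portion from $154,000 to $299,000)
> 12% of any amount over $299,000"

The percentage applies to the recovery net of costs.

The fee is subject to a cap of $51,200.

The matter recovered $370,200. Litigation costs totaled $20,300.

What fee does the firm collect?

$51,200.00

Fee base (net of costs): $370,200 − $20,300 = $349,900
First $57,000 at 32% = $18,240.00
Next $97,000 at 28% = $27,160.00
Next $145,000 at 18.5% = $26,825.00
Remaining $50,900 at 12% = $6,108.00
Fee: $18,240.00 + $27,160.00 + $26,825.00 + $6,108.00 = $78,333.00
$78,333.00 exceeds the $51,200 cap, so the fee is capped at $51,200.00.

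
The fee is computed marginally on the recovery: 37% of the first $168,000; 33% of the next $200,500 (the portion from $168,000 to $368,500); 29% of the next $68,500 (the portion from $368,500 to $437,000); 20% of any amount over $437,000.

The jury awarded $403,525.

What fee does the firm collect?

First $168,000 at 37% = $62,160.00
Next $200,500 at 33% = $66,165.00
Remaining $35,025 at 29% = $10,157.25
Fee: $62,160.00 + $66,165.00 + $10,157.25 = $138,482.25

$138,482.25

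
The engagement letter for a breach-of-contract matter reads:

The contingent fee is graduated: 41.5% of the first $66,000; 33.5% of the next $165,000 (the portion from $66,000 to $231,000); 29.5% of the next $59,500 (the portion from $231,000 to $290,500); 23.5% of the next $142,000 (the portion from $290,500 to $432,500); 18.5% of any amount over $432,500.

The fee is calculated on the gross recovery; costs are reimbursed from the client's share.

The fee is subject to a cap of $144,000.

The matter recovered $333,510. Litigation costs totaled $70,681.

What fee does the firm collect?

Fee base is the gross recovery, $333,510; costs are reimbursed separately.
First $66,000 at 41.5% = $27,390.00
Next $165,000 at 33.5% = $55,275.00
Next $59,500 at 29.5% = $17,552.50
Remaining $43,010 at 23.5% = $10,107.35
Fee: $27,390.00 + $55,275.00 + $17,552.50 + $10,107.35 = $110,324.85
$110,324.85 is under the $144,000 cap.

$110,324.85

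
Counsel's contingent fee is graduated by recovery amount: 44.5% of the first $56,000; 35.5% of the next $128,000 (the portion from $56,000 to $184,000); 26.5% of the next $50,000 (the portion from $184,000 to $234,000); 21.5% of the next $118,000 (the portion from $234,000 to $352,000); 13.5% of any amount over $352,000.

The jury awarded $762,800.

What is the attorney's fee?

$164,438.00

First $56,000 at 44.5% = $24,920.00
Next $128,000 at 35.5% = $45,440.00
Next $50,000 at 26.5% = $13,250.00
Next $118,000 at 21.5% = $25,370.00
Remaining $410,800 at 13.5% = $55,458.00
Fee: $24,920.00 + $45,440.00 + $13,250.00 + $25,370.00 + $55,458.00 = $164,438.00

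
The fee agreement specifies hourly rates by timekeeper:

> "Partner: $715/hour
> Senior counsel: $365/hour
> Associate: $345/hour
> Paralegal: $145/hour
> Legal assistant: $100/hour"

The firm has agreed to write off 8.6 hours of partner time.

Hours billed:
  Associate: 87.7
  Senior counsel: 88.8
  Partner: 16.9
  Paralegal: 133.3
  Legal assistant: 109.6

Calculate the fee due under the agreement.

Partner: 16.9 × $715 = $12,083.50
Senior counsel: 88.8 × $365 = $32,412.00
Associate: 87.7 × $345 = $30,256.50
Paralegal: 133.3 × $145 = $19,328.50
Legal assistant: 109.6 × $100 = $10,960.00
Subtotal: $105,040.50
Write-off: 8.6 × $715 = $6,149.00
Total: $105,040.50 − $6,149.00 = $98,891.50

$98,891.50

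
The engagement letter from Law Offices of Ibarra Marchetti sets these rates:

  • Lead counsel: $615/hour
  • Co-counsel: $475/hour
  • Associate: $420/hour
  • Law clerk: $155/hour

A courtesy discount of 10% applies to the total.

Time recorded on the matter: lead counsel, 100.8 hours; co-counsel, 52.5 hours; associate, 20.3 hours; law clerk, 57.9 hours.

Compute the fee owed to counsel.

$93,987.00

Lead counsel: 100.8 × $615 = $61,992.00
Co-counsel: 52.5 × $475 = $24,937.50
Associate: 20.3 × $420 = $8,526.00
Law clerk: 57.9 × $155 = $8,974.50
Subtotal: $104,430.00
Less 10% discount: −$10,443.00
Total: $104,430.00 − $10,443.00 = $93,987.00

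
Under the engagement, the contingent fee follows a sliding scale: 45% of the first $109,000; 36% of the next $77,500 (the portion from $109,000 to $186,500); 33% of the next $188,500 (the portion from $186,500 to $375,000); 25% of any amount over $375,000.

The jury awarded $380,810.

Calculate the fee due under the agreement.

$140,607.50

First $109,000 at 45% = $49,050.00
Next $77,500 at 36% = $27,900.00
Next $188,500 at 33% = $62,205.00
Remaining $5,810 at 25% = $1,452.50
Fee: $49,050.00 + $27,900.00 + $62,205.00 + $1,452.50 = $140,607.50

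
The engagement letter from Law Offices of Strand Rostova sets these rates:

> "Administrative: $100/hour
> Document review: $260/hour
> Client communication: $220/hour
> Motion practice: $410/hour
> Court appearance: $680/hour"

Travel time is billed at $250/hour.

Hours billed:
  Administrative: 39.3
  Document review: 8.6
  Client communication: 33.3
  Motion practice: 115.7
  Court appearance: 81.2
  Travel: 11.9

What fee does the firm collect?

Administrative: 39.3 × $100 = $3,930.00
Document review: 8.6 × $260 = $2,236.00
Client communication: 33.3 × $220 = $7,326.00
Motion practice: 115.7 × $410 = $47,437.00
Court appearance: 81.2 × $680 = $55,216.00
Subtotal: $3,930.00 + $2,236.00 + $7,326.00 + $47,437.00 + $55,216.00 = $116,145.00
Travel: 11.9 × $250 = $2,975.00
Total: $116,145.00 + $2,975.00 = $119,120.00

$119,120.00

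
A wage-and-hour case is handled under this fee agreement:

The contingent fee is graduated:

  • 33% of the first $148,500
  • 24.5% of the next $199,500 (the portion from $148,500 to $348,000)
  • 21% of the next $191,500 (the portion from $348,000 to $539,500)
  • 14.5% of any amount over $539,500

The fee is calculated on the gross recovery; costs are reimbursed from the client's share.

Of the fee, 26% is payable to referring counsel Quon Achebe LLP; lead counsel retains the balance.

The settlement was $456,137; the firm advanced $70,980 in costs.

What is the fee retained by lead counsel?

Fee base is the gross recovery, $456,137; costs are reimbursed separately.
First $148,500 at 33% = $49,005.00
Next $199,500 at 24.5% = $48,877.50
Remaining $108,137 at 21% = $22,708.77
Fee: $49,005.00 + $48,877.50 + $22,708.77 = $120,591.27
Referral share: 26% of $120,591.27 = $31,353.73; lead counsel retains $120,591.27 − $31,353.73 = $89,237.54.

$89,237.54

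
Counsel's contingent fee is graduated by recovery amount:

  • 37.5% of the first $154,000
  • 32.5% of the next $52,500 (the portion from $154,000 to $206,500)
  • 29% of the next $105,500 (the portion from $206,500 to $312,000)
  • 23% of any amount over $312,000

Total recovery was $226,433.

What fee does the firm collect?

First $154,000 at 37.5% = $57,750.00
Next $52,500 at 32.5% = $17,062.50
Remaining $19,933 at 29% = $5,780.57
Fee: $57,750.00 + $17,062.50 + $5,780.57 = $80,593.07

$80,593.07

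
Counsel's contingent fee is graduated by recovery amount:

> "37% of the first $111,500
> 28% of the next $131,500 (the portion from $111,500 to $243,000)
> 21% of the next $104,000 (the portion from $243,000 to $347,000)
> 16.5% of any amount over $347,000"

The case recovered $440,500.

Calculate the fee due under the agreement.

$115,342.50

First $111,500 at 37% = $41,255.00
Next $131,500 at 28% = $36,820.00
Next $104,000 at 21% = $21,840.00
Remaining $93,500 at 16.5% = $15,427.50
Fee: $41,255.00 + $36,820.00 + $21,840.00 + $15,427.50 = $115,342.50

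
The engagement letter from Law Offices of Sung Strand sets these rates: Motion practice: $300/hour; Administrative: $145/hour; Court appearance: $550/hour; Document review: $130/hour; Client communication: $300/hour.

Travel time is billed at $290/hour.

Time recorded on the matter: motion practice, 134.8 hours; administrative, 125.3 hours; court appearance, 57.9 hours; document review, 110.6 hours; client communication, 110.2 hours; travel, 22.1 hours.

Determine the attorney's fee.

Motion practice: 134.8 × $300 = $40,440.00
Administrative: 125.3 × $145 = $18,168.50
Court appearance: 57.9 × $550 = $31,845.00
Document review: 110.6 × $130 = $14,378.00
Client communication: 110.2 × $300 = $33,060.00
Subtotal: $40,440.00 + $18,168.50 + $31,845.00 + $14,378.00 + $33,060.00 = $137,891.50
Travel: 22.1 × $290 = $6,409.00
Total: $137,891.50 + $6,409.00 = $144,300.50

$144,300.50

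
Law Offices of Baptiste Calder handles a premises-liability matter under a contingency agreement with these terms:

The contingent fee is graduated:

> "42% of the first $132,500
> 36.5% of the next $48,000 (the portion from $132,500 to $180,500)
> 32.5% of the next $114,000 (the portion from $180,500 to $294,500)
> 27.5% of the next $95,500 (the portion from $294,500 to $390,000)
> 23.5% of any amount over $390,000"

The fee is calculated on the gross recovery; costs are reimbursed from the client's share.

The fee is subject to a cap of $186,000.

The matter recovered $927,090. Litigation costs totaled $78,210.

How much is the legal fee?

Fee base is the gross recovery, $927,090; costs are reimbursed separately.
First $132,500 at 42% = $55,650.00
Next $48,000 at 36.5% = $17,520.00
Next $114,000 at 32.5% = $37,050.00
Next $95,500 at 27.5% = $26,262.50
Remaining $537,090 at 23.5% = $126,216.15
Fee: $55,650.00 + $17,520.00 + $37,050.00 + $26,262.50 + $126,216.15 = $262,698.65
$262,698.65 exceeds the $186,000 cap, so the fee is capped at $186,000.00.

$186,000.00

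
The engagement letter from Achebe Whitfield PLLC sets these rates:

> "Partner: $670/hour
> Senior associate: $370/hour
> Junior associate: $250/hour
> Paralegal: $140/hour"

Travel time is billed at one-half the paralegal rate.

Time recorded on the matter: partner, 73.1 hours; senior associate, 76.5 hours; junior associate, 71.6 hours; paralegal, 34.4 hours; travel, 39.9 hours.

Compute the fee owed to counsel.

Partner: 73.1 × $670 = $48,977.00
Senior associate: 76.5 × $370 = $28,305.00
Junior associate: 71.6 × $250 = $17,900.00
Paralegal: 34.4 × $140 = $4,816.00
Subtotal: $48,977.00 + $28,305.00 + $17,900.00 + $4,816.00 = $99,998.00
Travel: 39.9 × ($140 ÷ 2) = 39.9 × $70.00 = $2,793.00
Total: $99,998.00 + $2,793.00 = $102,791.00

$102,791.00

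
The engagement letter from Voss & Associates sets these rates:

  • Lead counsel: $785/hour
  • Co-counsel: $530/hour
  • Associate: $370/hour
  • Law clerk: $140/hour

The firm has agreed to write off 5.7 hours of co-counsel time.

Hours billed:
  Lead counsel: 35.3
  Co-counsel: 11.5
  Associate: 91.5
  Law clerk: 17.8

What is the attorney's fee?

$67,131.50

Lead counsel: 35.3 × $785 = $27,710.50
Co-counsel: 11.5 × $530 = $6,095.00
Associate: 91.5 × $370 = $33,855.00
Law clerk: 17.8 × $140 = $2,492.00
Subtotal: $70,152.50
Write-off: 5.7 × $530 = $3,021.00
Total: $70,152.50 − $3,021.00 = $67,131.50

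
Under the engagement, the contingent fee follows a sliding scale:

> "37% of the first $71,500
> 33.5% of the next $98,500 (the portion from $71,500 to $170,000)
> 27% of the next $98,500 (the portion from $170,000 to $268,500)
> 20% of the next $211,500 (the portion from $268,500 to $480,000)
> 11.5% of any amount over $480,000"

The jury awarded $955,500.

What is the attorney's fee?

$183,030.00

First $71,500 at 37% = $26,455.00
Next $98,500 at 33.5% = $32,997.50
Next $98,500 at 27% = $26,595.00
Next $211,500 at 20% = $42,300.00
Remaining $475,500 at 11.5% = $54,682.50
Fee: $26,455.00 + $32,997.50 + $26,595.00 + $42,300.00 + $54,682.50 = $183,030.00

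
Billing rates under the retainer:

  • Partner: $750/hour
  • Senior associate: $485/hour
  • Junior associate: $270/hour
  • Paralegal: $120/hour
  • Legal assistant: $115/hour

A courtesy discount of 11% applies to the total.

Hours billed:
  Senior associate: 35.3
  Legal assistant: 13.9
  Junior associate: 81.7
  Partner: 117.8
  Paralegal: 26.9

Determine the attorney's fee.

$117,796.84

Partner: 117.8 × $750 = $88,350.00
Senior associate: 35.3 × $485 = $17,120.50
Junior associate: 81.7 × $270 = $22,059.00
Paralegal: 26.9 × $120 = $3,228.00
Legal assistant: 13.9 × $115 = $1,598.50
Subtotal: $132,356.00
Less 11% discount: −$14,559.16
Total: $132,356.00 − $14,559.16 = $117,796.84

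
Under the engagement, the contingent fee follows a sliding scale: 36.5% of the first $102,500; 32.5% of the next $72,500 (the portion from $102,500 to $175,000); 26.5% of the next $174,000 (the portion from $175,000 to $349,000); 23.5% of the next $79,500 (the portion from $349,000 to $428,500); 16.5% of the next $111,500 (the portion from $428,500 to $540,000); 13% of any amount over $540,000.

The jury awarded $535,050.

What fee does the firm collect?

First $102,500 at 36.5% = $37,412.50
Next $72,500 at 32.5% = $23,562.50
Next $174,000 at 26.5% = $46,110.00
Next $79,500 at 23.5% = $18,682.50
Remaining $106,550 at 16.5% = $17,580.75
Fee: $37,412.50 + $23,562.50 + $46,110.00 + $18,682.50 + $17,580.75 = $143,348.25

$143,348.25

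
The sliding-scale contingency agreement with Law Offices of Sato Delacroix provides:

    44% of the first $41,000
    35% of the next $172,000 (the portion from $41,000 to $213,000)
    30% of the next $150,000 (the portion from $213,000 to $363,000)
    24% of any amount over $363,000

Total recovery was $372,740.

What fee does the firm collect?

$125,577.60

First $41,000 at 44% = $18,040.00
Next $172,000 at 35% = $60,200.00
Next $150,000 at 30% = $45,000.00
Remaining $9,740 at 24% = $2,337.60
Fee: $18,040.00 + $60,200.00 + $45,000.00 + $2,337.60 = $125,577.60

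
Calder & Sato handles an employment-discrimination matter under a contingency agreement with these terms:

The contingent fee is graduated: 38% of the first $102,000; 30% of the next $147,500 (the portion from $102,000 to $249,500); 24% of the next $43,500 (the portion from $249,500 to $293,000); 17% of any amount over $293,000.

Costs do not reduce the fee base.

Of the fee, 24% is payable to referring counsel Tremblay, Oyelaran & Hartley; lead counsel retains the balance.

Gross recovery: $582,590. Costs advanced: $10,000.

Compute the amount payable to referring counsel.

$34,243.27

Fee base is the gross recovery, $582,590; costs are reimbursed separately.
First $102,000 at 38% = $38,760.00
Next $147,500 at 30% = $44,250.00
Next $43,500 at 24% = $10,440.00
Remaining $289,590 at 17% = $49,230.30
Fee: $38,760.00 + $44,250.00 + $10,440.00 + $49,230.30 = $142,680.30
Referral share: 24% of $142,680.30 = $34,243.27; lead counsel retains $142,680.30 − $34,243.27 = $108,437.03.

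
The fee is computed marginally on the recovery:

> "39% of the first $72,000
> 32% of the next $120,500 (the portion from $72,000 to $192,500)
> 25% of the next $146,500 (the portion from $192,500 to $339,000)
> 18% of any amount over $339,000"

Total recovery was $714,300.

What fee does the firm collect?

First $72,000 at 39% = $28,080.00
Next $120,500 at 32% = $38,560.00
Next $146,500 at 25% = $36,625.00
Remaining $375,300 at 18% = $67,554.00
Fee: $28,080.00 + $38,560.00 + $36,625.00 + $67,554.00 = $170,819.00

$170,819.00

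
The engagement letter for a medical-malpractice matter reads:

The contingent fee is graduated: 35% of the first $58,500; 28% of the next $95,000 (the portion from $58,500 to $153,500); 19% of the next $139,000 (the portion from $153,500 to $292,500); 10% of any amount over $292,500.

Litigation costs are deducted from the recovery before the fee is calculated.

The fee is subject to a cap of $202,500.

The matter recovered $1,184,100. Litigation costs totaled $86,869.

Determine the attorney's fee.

$153,958.10

Fee base (net of costs): $1,184,100 − $86,869 = $1,097,231
First $58,500 at 35% = $20,475.00
Next $95,000 at 28% = $26,600.00
Next $139,000 at 19% = $26,410.00
Remaining $804,731 at 10% = $80,473.10
Fee: $20,475.00 + $26,600.00 + $26,410.00 + $80,473.10 = $153,958.10
$153,958.10 is under the $202,500 cap.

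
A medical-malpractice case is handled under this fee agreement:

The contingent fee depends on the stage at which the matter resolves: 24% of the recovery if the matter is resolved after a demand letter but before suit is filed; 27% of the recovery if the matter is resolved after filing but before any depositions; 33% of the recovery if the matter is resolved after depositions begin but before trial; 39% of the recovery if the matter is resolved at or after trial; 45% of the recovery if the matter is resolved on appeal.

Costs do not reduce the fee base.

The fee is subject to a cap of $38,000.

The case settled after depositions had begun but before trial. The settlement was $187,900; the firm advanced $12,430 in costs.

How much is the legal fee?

Fee base is the gross recovery, $187,900; costs are reimbursed separately.
The matter settled after depositions had begun but before trial, so the 33% rate applies.
$187,900 × 33% = $62,007.00
$62,007.00 exceeds the $38,000 cap, so the fee is capped at $38,000.00.

$38,000.00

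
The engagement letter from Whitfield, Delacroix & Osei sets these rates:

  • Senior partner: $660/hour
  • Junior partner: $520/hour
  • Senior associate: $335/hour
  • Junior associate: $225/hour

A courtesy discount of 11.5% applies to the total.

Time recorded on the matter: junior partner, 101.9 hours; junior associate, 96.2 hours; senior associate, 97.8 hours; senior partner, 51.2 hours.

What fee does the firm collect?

Senior partner: 51.2 × $660 = $33,792.00
Junior partner: 101.9 × $520 = $52,988.00
Senior associate: 97.8 × $335 = $32,763.00
Junior associate: 96.2 × $225 = $21,645.00
Subtotal: $141,188.00
Less 11.5% discount: −$16,236.62
Total: $141,188.00 − $16,236.62 = $124,951.38

$124,951.38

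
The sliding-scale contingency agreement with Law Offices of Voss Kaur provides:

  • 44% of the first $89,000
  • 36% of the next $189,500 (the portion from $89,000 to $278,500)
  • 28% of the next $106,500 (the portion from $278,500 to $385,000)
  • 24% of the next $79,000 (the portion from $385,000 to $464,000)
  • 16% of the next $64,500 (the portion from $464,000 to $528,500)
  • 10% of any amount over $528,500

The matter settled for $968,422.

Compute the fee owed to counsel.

First $89,000 at 44% = $39,160.00
Next $189,500 at 36% = $68,220.00
Next $106,500 at 28% = $29,820.00
Next $79,000 at 24% = $18,960.00
Next $64,500 at 16% = $10,320.00
Remaining $439,922 at 10% = $43,992.20
Fee: $39,160.00 + $68,220.00 + $29,820.00 + $18,960.00 + $10,320.00 + $43,992.20 = $210,472.20

$210,472.20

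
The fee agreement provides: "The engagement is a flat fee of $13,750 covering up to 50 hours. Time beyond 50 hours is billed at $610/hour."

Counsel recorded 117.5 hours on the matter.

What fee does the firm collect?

$54,925.00

Flat fee: $13,750.00
Excess hours: 117.5 − 50 = 67.5
Overrun: 67.5 × $610 = $41,175.00
Total: $13,750.00 + $41,175.00 = $54,925.00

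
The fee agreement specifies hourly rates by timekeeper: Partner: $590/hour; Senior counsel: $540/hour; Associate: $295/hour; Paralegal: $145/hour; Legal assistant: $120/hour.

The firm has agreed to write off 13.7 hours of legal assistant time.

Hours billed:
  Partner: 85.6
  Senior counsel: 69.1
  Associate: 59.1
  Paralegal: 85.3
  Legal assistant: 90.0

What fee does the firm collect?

$126,777.00

Partner: 85.6 × $590 = $50,504.00
Senior counsel: 69.1 × $540 = $37,314.00
Associate: 59.1 × $295 = $17,434.50
Paralegal: 85.3 × $145 = $12,368.50
Legal assistant: 90.0 × $120 = $10,800.00
Subtotal: $128,421.00
Write-off: 13.7 × $120 = $1,644.00
Total: $128,421.00 − $1,644.00 = $126,777.00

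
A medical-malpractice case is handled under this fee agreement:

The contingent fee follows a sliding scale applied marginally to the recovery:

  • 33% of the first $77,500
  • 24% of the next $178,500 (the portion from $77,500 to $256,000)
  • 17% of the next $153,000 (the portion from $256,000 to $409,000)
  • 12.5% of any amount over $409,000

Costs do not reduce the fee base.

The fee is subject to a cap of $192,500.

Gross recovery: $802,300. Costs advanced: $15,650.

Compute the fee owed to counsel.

$143,587.50

Fee base is the gross recovery, $802,300; costs are reimbursed separately.
First $77,500 at 33% = $25,575.00
Next $178,500 at 24% = $42,840.00
Next $153,000 at 17% = $26,010.00
Remaining $393,300 at 12.5% = $49,162.50
Fee: $25,575.00 + $42,840.00 + $26,010.00 + $49,162.50 = $143,587.50
$143,587.50 is under the $192,500 cap.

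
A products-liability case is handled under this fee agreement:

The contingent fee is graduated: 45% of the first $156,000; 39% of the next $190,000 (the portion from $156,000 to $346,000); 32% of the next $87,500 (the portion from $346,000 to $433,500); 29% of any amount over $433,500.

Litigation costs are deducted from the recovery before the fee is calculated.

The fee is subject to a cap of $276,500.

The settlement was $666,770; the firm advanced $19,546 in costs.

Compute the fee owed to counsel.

$234,279.96

Fee base (net of costs): $666,770 − $19,546 = $647,224
First $156,000 at 45% = $70,200.00
Next $190,000 at 39% = $74,100.00
Next $87,500 at 32% = $28,000.00
Remaining $213,724 at 29% = $61,979.96
Fee: $70,200.00 + $74,100.00 + $28,000.00 + $61,979.96 = $234,279.96
$234,279.96 is under the $276,500 cap.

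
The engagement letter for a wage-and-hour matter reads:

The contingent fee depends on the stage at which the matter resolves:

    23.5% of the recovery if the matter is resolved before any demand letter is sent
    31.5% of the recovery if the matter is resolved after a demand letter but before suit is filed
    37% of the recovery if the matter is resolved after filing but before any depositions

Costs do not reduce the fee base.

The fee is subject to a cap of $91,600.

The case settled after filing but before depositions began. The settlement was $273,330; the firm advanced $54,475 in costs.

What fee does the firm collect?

Fee base is the gross recovery, $273,330; costs are reimbursed separately.
The matter settled after filing but before depositions began, so the 37% rate applies.
$273,330 × 37% = $101,132.10
$101,132.10 exceeds the $91,600 cap, so the fee is capped at $91,600.00.

$91,600.00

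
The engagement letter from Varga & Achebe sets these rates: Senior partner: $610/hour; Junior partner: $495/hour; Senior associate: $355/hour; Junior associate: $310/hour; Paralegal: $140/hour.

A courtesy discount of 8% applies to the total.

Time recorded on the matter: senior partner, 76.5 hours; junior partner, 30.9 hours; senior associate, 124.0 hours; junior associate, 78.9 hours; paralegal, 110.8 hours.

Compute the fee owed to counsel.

$134,275.38

Senior partner: 76.5 × $610 = $46,665.00
Junior partner: 30.9 × $495 = $15,295.50
Senior associate: 124.0 × $355 = $44,020.00
Junior associate: 78.9 × $310 = $24,459.00
Paralegal: 110.8 × $140 = $15,512.00
Subtotal: $145,951.50
Less 8% discount: −$11,676.12
Total: $145,951.50 − $11,676.12 = $134,275.38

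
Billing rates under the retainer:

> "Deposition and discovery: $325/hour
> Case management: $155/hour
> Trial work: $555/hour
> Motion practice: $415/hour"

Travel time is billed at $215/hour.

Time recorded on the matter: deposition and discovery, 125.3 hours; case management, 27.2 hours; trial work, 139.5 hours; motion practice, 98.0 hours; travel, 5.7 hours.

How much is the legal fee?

$164,256.50

Deposition and discovery: 125.3 × $325 = $40,722.50
Case management: 27.2 × $155 = $4,216.00
Trial work: 139.5 × $555 = $77,422.50
Motion practice: 98.0 × $415 = $40,670.00
Subtotal: $40,722.50 + $4,216.00 + $77,422.50 + $40,670.00 = $163,031.00
Travel: 5.7 × $215 = $1,225.50
Total: $163,031.00 + $1,225.50 = $164,256.50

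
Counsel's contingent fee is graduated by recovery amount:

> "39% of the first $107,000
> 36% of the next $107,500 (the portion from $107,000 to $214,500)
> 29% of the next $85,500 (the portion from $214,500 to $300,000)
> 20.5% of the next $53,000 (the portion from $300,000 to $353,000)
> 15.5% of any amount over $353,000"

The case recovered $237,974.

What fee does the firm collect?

First $107,000 at 39% = $41,730.00
Next $107,500 at 36% = $38,700.00
Remaining $23,474 at 29% = $6,807.46
Fee: $41,730.00 + $38,700.00 + $6,807.46 = $87,237.46

$87,237.46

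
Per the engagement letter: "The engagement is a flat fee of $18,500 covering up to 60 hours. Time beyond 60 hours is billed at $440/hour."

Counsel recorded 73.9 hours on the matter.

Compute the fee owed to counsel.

$24,616.00

Flat fee: $18,500.00
Excess hours: 73.9 − 60 = 13.9
Overrun: 13.9 × $440 = $6,116.00
Total: $18,500.00 + $6,116.00 = $24,616.00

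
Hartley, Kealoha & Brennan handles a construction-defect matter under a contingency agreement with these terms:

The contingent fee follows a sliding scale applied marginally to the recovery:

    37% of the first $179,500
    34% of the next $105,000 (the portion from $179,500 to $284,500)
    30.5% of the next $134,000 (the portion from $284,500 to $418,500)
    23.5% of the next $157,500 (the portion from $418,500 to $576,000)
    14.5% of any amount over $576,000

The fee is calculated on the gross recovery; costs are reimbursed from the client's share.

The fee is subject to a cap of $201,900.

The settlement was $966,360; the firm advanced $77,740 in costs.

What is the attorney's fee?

Fee base is the gross recovery, $966,360; costs are reimbursed separately.
First $179,500 at 37% = $66,415.00
Next $105,000 at 34% = $35,700.00
Next $134,000 at 30.5% = $40,870.00
Next $157,500 at 23.5% = $37,012.50
Remaining $390,360 at 14.5% = $56,602.20
Fee: $66,415.00 + $35,700.00 + $40,870.00 + $37,012.50 + $56,602.20 = $236,599.70
$236,599.70 exceeds the $201,900 cap, so the fee is capped at $201,900.00.

$201,900.00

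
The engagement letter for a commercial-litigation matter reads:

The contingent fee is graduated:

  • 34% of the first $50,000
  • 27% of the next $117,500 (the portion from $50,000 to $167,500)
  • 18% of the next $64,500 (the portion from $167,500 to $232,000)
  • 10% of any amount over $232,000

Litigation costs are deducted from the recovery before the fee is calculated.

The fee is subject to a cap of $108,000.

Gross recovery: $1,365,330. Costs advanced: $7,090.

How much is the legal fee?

$108,000.00

Fee base (net of costs): $1,365,330 − $7,090 = $1,358,240
First $50,000 at 34% = $17,000.00
Next $117,500 at 27% = $31,725.00
Next $64,500 at 18% = $11,610.00
Remaining $1,126,240 at 10% = $112,624.00
Fee: $17,000.00 + $31,725.00 + $11,610.00 + $112,624.00 = $172,959.00
$172,959.00 exceeds the $108,000 cap, so the fee is capped at $108,000.00.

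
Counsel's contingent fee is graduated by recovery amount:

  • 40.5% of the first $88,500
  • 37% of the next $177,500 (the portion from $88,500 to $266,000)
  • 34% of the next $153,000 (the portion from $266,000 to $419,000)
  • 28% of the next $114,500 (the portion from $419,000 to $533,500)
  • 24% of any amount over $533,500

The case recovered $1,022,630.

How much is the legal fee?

$302,988.70

First $88,500 at 40.5% = $35,842.50
Next $177,500 at 37% = $65,675.00
Next $153,000 at 34% = $52,020.00
Next $114,500 at 28% = $32,060.00
Remaining $489,130 at 24% = $117,391.20
Fee: $35,842.50 + $65,675.00 + $52,020.00 + $32,060.00 + $117,391.20 = $302,988.70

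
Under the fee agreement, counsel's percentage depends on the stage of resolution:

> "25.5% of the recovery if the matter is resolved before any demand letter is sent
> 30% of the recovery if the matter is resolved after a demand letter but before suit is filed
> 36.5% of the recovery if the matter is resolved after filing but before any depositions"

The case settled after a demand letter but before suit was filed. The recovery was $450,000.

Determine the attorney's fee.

The matter settled after a demand letter but before suit was filed, so the 30% rate applies.
$450,000 × 30% = $135,000.00

$135,000.00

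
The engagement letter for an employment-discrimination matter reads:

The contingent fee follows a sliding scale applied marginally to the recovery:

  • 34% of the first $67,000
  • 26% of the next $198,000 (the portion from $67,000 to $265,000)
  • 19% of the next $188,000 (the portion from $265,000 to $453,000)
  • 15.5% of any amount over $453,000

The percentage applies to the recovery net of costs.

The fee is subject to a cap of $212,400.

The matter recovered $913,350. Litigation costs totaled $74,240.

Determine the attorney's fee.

Fee base (net of costs): $913,350 − $74,240 = $839,110
First $67,000 at 34% = $22,780.00
Next $198,000 at 26% = $51,480.00
Next $188,000 at 19% = $35,720.00
Remaining $386,110 at 15.5% = $59,847.05
Fee: $22,780.00 + $51,480.00 + $35,720.00 + $59,847.05 = $169,827.05
$169,827.05 is under the $212,400 cap.

$169,827.05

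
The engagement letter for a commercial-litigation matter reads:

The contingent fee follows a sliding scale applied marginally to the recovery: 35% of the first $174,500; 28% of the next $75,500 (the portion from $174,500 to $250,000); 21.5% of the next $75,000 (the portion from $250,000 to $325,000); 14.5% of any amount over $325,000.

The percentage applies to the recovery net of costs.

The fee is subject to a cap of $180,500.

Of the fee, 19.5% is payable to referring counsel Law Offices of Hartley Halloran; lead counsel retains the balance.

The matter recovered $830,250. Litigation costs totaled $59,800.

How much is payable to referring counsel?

Fee base (net of costs): $830,250 − $59,800 = $770,450
First $174,500 at 35% = $61,075.00
Next $75,500 at 28% = $21,140.00
Next $75,000 at 21.5% = $16,125.00
Remaining $445,450 at 14.5% = $64,590.25
Fee: $61,075.00 + $21,140.00 + $16,125.00 + $64,590.25 = $162,930.25
$162,930.25 is under the $180,500 cap.
Referral share: 19.5% of $162,930.25 = $31,771.40; lead counsel retains $162,930.25 − $31,771.40 = $131,158.85.

$31,771.40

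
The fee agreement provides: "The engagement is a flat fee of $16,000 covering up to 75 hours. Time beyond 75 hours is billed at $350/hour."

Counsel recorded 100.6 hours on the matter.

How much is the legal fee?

$24,960.00

Flat fee: $16,000.00
Excess hours: 100.6 − 75 = 25.6
Overrun: 25.6 × $350 = $8,960.00
Total: $16,000.00 + $8,960.00 = $24,960.00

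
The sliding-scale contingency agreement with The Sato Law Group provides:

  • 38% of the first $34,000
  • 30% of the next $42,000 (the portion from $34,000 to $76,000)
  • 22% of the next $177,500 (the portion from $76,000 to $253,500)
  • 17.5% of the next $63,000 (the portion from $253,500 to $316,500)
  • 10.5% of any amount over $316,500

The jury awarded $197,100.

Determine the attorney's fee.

$52,162.00

First $34,000 at 38% = $12,920.00
Next $42,000 at 30% = $12,600.00
Remaining $121,100 at 22% = $26,642.00
Fee: $12,920.00 + $12,600.00 + $26,642.00 = $52,162.00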